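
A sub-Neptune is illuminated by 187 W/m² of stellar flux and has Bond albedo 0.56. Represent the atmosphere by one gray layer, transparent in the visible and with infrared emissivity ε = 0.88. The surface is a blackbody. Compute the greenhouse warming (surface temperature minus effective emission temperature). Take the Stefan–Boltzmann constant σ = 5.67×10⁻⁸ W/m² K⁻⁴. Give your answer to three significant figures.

At the top of the atmosphere, σT_e⁴ = S(1−α)/4 = 20.57 W/m², giving T_e = 138.0 K.
Surface balance with a leaky layer gives σT_s⁴ = σT_e⁴·2/(2−ε), so T_s = T_e·[2/(2−0.88)]^(1/4) = 159.5 K.
The atmosphere warms the surface by 21.53 K.

21.5 K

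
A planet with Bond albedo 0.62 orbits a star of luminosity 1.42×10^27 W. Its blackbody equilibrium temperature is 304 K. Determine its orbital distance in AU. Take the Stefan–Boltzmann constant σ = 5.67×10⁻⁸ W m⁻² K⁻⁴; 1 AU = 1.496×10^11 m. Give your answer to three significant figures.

0.995 AU

The flux needed for this T is 4σT⁴/(1−0.62) = 5097 W m⁻².
Then d = [L/(4πS)]^(1/2) = 1.489×10^11 m, i.e. 0.9952 AU.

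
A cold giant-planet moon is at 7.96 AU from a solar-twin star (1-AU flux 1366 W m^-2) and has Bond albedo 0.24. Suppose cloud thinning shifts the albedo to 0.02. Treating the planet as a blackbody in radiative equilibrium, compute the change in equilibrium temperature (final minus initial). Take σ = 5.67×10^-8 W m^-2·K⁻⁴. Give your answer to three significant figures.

Irradiance scales as 1/d², so S = 1366 W m^-2 × (1/7.96)² = 21.56 W m^-2.
Initial: T₁ = [S(1−0.24)/(4σ)]^(1/4) = 92.19 K.
With α = 0.02, T₂ = 98.24 K.
Change: 98.24 − 92.19 = 6.050 K.

6.05 kelvin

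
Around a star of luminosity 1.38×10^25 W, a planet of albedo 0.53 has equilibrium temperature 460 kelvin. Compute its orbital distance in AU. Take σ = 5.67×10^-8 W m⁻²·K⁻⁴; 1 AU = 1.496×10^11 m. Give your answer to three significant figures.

0.0477 AU

Energy balance gives S = 4σT⁴/(1−α) = 21610 W m⁻².
Then d = [L/(4πS)]^(1/2) = 7.129×10^9 m, i.e. 0.04766 AU.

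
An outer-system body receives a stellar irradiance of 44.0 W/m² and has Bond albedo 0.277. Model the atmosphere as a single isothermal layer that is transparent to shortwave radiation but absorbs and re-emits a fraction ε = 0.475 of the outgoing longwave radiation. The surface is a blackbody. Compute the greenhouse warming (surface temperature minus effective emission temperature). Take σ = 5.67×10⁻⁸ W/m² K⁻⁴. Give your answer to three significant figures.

7.63 kelvin

The planet radiates to space at T_e = [S(1−α)/(4σ)]^(1/4) = 108.8 K.
Surface balance with a leaky layer gives σT_s⁴ = σT_e⁴·2/(2−ε), so T_s = T_e·[2/(2−0.475)]^(1/4) = 116.5 K.
Greenhouse warming: T_s − T_e = 7.633 K.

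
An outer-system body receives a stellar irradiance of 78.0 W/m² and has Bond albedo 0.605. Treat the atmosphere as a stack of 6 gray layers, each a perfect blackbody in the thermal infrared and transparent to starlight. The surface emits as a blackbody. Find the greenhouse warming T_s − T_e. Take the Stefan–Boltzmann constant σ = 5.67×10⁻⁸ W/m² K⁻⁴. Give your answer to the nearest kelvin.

OLR = S(1−α)/4 = 7.703 W/m²; the top layer radiates at T_e = 108.0 K.
T_s = (N+1)^(1/4)·T_e = 175.6 K.
So the greenhouse effect raises the surface by 175.6 − 108.0 = 67.65 K.

68 K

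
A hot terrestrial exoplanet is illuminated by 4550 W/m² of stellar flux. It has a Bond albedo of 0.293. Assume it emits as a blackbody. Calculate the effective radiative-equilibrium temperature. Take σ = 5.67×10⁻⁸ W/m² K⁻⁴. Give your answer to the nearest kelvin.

345 K

Averaging over the sphere, the absorbed flux is S(1−α)/4 = 804.2 W/m².
Set σT⁴ = 804.2 → T = (804.2/σ)^(1/4) = 345.1 K.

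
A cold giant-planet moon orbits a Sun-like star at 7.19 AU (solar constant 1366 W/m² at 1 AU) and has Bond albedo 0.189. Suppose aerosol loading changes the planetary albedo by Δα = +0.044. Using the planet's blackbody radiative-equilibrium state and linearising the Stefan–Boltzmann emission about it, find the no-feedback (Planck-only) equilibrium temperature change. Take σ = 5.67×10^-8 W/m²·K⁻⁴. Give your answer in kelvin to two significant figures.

-1.3 K

By the inverse-square law, S = 1366/7.19² = 26.42 W/m².
Reference equilibrium: T_e = [S(1−α)/(4σ)]^(1/4) = 98.59 K.
ΔF = −(S/4)Δα = −(26.42/4)×(+0.044) = -0.2907 W/m².
Planck response: λ_P = 4σT_e³ = 4·5.67×10⁻⁸·(98.59)³ = 0.2174 W/m²/K.
ΔT₀ = ΔF/λ_P = -0.2907/0.2174 = -1.34 K.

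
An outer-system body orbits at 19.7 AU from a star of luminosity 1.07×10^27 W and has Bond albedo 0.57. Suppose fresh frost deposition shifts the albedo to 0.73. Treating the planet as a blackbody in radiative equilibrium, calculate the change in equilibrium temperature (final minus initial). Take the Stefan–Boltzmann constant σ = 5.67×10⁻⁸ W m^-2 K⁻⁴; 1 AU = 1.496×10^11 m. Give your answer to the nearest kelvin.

Orbital distance: d = 19.7 AU = 2.947×10^12 m.
Flux at the orbit: S = L/(4πd²) = 1.07×10^27/(4π·(2.95×10^12)²) = 9.803 W m^-2.
With α = 0.57, T₁ = 65.66 K.
After:  T₂ = [9.803·0.27/(4σ)]^(1/4) = 58.45 K.
Change: 58.45 − 65.66 = -7.211 K.

-7 K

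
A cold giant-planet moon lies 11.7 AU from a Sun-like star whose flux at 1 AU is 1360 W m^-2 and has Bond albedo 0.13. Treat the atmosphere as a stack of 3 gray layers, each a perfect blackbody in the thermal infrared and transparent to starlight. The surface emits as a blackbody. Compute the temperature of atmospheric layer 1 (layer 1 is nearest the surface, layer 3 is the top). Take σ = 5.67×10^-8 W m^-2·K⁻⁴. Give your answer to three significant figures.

Irradiance scales as 1/d², so S = 1360 W m^-2 × (1/11.7)² = 9.935 W m^-2.
The effective emission temperature is T_e = [S(1−α)/(4σ)]^¼ = 78.57 K.
In the N-layer model, layer k (counted from the surface) has T_k = (N+1−k)^(1/4)·T_e.
With k = 1: T_1 = (3+1−1)^¼·78.57 K = 103.4 K.

103 kelvin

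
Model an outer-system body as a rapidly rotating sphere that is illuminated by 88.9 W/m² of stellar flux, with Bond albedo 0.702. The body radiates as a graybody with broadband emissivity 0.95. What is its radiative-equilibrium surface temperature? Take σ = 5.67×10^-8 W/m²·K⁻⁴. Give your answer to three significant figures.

The planet absorbs (1−α)S over its disc πR² and re-emits over 4πR², so the mean absorbed flux is (1−0.702)·88.90/4 = 6.623 W/m².
Equating to εσT⁴ with ε = 0.95: T = (6.623/0.95σ)^(1/4) = 105.3 K.

105 K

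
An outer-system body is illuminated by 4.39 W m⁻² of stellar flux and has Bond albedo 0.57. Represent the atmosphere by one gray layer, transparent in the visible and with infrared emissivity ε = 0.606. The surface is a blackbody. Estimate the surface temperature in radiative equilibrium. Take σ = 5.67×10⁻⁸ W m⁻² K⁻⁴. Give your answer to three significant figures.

58.8 kelvin

Effective emission temperature (TOA balance): σT_e⁴ = S(1−α)/4 = 0.4719 W m⁻² → T_e = 53.71 K.
The surface balance (absorbed SW + ε·downward IR = σT_s⁴) with T_a⁴ = T_s⁴/2 reduces to T_s = T_e·[2/(2−ε)]^¼ = 58.78 K.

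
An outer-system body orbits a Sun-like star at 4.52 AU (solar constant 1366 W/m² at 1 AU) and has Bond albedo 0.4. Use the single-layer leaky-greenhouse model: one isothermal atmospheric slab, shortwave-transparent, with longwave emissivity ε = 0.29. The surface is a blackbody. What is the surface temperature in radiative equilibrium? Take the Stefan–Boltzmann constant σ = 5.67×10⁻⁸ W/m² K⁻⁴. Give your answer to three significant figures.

120 K

By the inverse-square law, S = 1366/4.52² = 66.86 W/m².
Effective emission temperature (TOA balance): σT_e⁴ = S(1−α)/4 = 10.03 W/m² → T_e = 115.3 K.
The surface balance (absorbed SW + ε·downward IR = σT_s⁴) with T_a⁴ = T_s⁴/2 reduces to T_s = T_e·[2/(2−ε)]^¼ = 119.9 K.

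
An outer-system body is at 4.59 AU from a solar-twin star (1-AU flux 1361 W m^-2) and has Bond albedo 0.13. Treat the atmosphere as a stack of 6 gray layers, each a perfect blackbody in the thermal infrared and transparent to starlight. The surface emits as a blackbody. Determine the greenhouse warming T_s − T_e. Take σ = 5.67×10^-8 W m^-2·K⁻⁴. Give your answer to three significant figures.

Irradiance scales as 1/d², so S = 1361 W m^-2 × (1/4.59)² = 64.60 W m^-2.
The effective emission temperature is T_e = [S(1−α)/(4σ)]^¼ = 125.5 K.
T_s = (N+1)^(1/4)·T_e = 204.1 K.
So the greenhouse effect raises the surface by 204.1 − 125.5 = 78.61 K.

78.6 kelvin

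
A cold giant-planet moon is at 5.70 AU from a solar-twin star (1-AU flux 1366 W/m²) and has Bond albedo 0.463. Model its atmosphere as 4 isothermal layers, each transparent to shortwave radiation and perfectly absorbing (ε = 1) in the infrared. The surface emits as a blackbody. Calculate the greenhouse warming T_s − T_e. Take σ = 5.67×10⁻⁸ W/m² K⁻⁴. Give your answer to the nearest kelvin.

Flux at the orbit: S = 1366/(5.70)² = 42.04 W/m².
OLR = S(1−α)/4 = 5.644 W/m²; the top layer radiates at T_e = 99.89 K.
T_s = (N+1)^(1/4)·T_e = 149.4 K.
Warming: T_s − T_e = 49.48 K.

49 K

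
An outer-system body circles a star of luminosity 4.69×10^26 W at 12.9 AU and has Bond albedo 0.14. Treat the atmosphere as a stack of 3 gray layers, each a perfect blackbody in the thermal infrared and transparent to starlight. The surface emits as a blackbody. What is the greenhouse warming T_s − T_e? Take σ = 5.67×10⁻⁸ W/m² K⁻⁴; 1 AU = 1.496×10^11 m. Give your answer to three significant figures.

32.5 K

Orbital distance: d = 12.9 AU = 1.930×10^12 m.
Flux at the orbit: S = L/(4πd²) = 4.69×10^26/(4π·(1.93×10^12)²) = 10.02 W/m².
The effective emission temperature is T_e = [S(1−α)/(4σ)]^¼ = 78.51 K.
T_s = (N+1)^(1/4)·T_e = 111.0 K.
Warming: T_s − T_e = 32.52 K.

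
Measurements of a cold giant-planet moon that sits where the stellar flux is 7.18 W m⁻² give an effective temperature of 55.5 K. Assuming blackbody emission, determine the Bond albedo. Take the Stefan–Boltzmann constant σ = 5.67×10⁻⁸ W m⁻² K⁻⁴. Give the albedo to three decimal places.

0.700

Rearranging the radiative balance, α = 1 − 4σT⁴/S.
4σT⁴ = 4·5.67×10⁻⁸·(55.5)⁴ = 2.152 W m⁻².
1−α = 2.152/7.180 = 0.2997, so α = 0.7003.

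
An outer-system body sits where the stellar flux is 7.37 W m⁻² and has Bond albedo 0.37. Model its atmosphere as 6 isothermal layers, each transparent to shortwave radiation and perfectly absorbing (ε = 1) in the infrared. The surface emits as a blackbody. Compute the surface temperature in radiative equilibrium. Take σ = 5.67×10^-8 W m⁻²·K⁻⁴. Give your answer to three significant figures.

Top-of-atmosphere balance: σT_e⁴ = S(1−α)/4 = 1.161 W m⁻² → T_e = 67.27 K.
With N = 6 opaque layers, T_s = (N+1)^(1/4)·T_e = 7^(1/4)·67.27 = 109.4 K.

109 kelvin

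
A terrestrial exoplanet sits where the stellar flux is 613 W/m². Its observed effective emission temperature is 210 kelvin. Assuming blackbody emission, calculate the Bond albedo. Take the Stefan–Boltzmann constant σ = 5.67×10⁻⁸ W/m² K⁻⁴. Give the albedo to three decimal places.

Rearranging the radiative balance, α = 1 − 4σT⁴/S.
σT⁴ = 110.3 W/m², so 4σT⁴ = 441.1 W/m².
1−α = 441.1/613.0 = 0.7195, so α = 0.2805.

0.280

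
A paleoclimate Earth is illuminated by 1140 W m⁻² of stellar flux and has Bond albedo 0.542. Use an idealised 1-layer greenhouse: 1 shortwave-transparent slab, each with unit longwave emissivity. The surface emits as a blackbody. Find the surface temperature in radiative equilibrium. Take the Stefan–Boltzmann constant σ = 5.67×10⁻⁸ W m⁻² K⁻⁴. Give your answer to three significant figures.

Top-of-atmosphere balance: σT_e⁴ = S(1−α)/4 = 130.5 W m⁻² → T_e = 219.0 K.
For an N-layer opaque stack, T_s⁴ = (N+1)T_e⁴, hence T_s = (2)^(1/4)×219.0 K = 260.5 K.

260 K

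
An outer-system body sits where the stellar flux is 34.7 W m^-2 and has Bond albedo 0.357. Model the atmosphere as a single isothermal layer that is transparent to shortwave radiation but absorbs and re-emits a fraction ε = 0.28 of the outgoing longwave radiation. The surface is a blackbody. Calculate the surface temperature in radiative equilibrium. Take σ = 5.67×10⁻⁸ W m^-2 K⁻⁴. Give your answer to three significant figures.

At the top of the atmosphere, σT_e⁴ = S(1−α)/4 = 5.578 W m^-2, giving T_e = 99.59 K.
For a single slab of emissivity ε, T_s⁴ = 2T_e⁴/(2−ε); thus T_s = 99.59·(1.163)^(1/4) = 103.4 K.

103 kelvin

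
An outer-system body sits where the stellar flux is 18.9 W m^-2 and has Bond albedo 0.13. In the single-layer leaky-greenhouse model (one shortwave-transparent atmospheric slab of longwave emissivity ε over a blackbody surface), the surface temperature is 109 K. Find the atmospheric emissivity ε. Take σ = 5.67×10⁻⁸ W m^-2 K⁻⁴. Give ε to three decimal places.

TOA balance gives T_e = 92.28 K.
T_s⁴ = T_e⁴·2/(2−ε) → ε = 2 − 2(T_e/T_s)⁴ = 2 − 2·(92.28/109)⁴ = 0.9728.

0.973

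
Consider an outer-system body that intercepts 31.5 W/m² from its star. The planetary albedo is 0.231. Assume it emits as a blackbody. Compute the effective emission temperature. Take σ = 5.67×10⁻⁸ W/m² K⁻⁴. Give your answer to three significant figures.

102 K

The planet absorbs (1−α)S over its disc πR² and re-emits over 4πR², so the mean absorbed flux is (1−0.231)·31.50/4 = 6.056 W/m².
Balancing against σT⁴: T = (6.056/5.67×10⁻⁸)^(1/4) = 101.7 K.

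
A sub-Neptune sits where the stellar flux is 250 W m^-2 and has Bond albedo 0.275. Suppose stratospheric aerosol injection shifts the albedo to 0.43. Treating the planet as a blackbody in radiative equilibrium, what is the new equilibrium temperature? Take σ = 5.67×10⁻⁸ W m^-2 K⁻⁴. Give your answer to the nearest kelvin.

New equilibrium: T₂ = [(1−0.43)·250.0/(4σ)]^(1/4) = 158.3 K.

158 K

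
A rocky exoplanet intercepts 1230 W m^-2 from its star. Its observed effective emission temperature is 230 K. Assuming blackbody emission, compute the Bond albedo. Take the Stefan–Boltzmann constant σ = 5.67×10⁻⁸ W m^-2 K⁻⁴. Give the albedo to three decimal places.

0.484

Energy balance: S(1−α)/4 = σT⁴, so 1−α = 4σT⁴/S.
σT⁴ = 158.7 W m^-2, so 4σT⁴ = 634.7 W m^-2.
Hence α = 1 − 634.7/1230 = 0.4840.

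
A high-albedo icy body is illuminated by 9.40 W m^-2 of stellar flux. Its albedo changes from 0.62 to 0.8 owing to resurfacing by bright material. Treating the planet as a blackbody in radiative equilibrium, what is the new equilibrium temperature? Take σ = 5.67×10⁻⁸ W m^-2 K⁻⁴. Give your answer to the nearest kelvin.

54 K

New equilibrium: T₂ = [(1−0.8)·9.400/(4σ)]^(1/4) = 53.66 K.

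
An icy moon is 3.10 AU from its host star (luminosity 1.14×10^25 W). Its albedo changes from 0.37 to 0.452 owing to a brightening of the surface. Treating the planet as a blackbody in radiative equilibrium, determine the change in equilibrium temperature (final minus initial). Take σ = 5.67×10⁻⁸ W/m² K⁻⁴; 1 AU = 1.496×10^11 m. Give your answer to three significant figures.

d = 3.10 × 1.496×10^11 m = 4.638×10^11 m.
Spreading L over a sphere of radius d: S = 1.14×10^25/(4π·4.64×10^11²) = 4.218 W/m².
With α = 0.37, T₁ = 58.51 K.
Final:   T₂ = [S(1−0.452)/(4σ)]^(1/4) = 56.50 K.
ΔT = T₂ − T₁ = -2.004 K.

-2.00 K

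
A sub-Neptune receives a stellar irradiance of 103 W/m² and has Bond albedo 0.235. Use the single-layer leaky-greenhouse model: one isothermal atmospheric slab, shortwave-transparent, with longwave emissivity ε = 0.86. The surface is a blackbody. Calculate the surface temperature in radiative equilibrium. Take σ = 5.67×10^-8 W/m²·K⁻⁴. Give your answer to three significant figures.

The planet radiates to space at T_e = [S(1−α)/(4σ)]^(1/4) = 136.5 K.
Surface balance with a leaky layer gives σT_s⁴ = σT_e⁴·2/(2−ε), so T_s = T_e·[2/(2−0.86)]^(1/4) = 157.1 K.

157 kelvin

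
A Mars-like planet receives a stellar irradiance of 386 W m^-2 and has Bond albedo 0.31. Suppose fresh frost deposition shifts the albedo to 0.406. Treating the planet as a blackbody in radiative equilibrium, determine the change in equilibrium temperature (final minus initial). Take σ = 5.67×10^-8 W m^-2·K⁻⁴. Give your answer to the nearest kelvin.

-7 kelvin

Before: T₁ = [386.0·0.69/(4σ)]^(1/4) = 185.1 K.
Final:   T₂ = [S(1−0.406)/(4σ)]^(1/4) = 178.3 K.
ΔT = T₂ − T₁ = -6.805 K.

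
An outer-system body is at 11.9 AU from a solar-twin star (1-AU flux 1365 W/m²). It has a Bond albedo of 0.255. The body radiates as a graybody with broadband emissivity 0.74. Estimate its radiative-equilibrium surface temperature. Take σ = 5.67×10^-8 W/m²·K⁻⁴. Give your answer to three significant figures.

Flux at the orbit: S = 1365/(11.9)² = 9.639 W/m².
The planet absorbs (1−α)S over its disc πR² and re-emits over 4πR², so the mean absorbed flux is (1−0.255)·9.639/4 = 1.795 W/m².
Radiative balance εσT⁴ = 1.795 gives T = [1.795/(0.74·σ)]^(1/4) = 80.88 K.

80.9 K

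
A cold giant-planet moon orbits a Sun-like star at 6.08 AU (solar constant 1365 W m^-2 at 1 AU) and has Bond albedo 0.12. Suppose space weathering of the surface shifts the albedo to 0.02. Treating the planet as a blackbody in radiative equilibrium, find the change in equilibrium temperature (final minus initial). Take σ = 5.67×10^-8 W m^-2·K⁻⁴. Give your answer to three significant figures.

Irradiance scales as 1/d², so S = 1365 W m^-2 × (1/6.08)² = 36.93 W m^-2.
With α = 0.12, T₁ = 109.4 K.
Final:   T₂ = [S(1−0.02)/(4σ)]^(1/4) = 112.4 K.
Change: 112.4 − 109.4 = 2.984 K.

2.98 K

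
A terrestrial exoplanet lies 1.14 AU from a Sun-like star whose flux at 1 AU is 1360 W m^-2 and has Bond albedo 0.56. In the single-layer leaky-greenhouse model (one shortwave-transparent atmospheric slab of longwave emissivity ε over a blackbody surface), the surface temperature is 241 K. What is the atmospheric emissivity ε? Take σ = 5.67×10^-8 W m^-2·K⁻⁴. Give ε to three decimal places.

0.796

Flux at the orbit: S = 1360/(1.14)² = 1046 W m^-2.
First, T_e = [1046·(1−0.56)/(4σ)]^(1/4) = 212.3 K.
T_s⁴ = T_e⁴·2/(2−ε) → ε = 2 − 2(T_e/T_s)⁴ = 2 − 2·(212.3/241)⁴ = 0.7963.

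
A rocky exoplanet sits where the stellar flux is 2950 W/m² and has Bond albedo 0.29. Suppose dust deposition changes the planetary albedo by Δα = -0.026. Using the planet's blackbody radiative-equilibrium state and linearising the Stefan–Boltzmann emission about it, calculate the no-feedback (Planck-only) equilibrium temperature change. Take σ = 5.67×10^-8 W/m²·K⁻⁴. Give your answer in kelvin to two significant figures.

The baseline emission temperature is T_e = 310.0 K.
TOA radiative forcing: ΔF = −S·Δα/4 = −2950·(-0.026)/4 = 19.18 W/m².
The Planck feedback parameter is 4σT_e³ = 6.756 W/m²/K.
So ΔT₀ = 19.18/6.756 = 2.84 K.

2.8 kelvin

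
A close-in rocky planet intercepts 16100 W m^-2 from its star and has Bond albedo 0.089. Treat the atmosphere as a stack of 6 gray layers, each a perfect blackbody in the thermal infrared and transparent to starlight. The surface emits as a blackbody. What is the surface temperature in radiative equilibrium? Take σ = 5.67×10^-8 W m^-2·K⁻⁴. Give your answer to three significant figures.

OLR = S(1−α)/4 = 3667 W m^-2; the top layer radiates at T_e = 504.3 K.
With N = 6 opaque layers, T_s = (N+1)^(1/4)·T_e = 7^(1/4)·504.3 = 820.3 K.

820 kelvin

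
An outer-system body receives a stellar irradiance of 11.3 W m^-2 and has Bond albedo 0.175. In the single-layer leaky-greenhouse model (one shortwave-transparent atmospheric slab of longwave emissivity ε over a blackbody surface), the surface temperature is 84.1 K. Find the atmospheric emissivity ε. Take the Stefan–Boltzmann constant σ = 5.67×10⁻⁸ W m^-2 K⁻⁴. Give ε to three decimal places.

0.357

TOA balance gives T_e = 80.07 K.
T_s⁴ = T_e⁴·2/(2−ε) → ε = 2 − 2(T_e/T_s)⁴ = 2 − 2·(80.07/84.1)⁴ = 0.3566.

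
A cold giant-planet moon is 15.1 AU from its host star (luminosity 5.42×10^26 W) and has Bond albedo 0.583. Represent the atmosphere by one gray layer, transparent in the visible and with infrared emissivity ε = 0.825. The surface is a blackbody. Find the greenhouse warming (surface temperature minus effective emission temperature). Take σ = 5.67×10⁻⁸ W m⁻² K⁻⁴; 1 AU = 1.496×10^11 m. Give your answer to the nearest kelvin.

Orbital distance: d = 15.1 AU = 2.259×10^12 m.
Spreading L over a sphere of radius d: S = 5.42×10^26/(4π·2.26×10^12²) = 8.452 W m⁻².
At the top of the atmosphere, σT_e⁴ = S(1−α)/4 = 0.8811 W m⁻², giving T_e = 62.79 K.
The surface balance (absorbed SW + ε·downward IR = σT_s⁴) with T_a⁴ = T_s⁴/2 reduces to T_s = T_e·[2/(2−ε)]^¼ = 71.72 K.
Greenhouse warming: T_s − T_e = 8.929 K.

9 K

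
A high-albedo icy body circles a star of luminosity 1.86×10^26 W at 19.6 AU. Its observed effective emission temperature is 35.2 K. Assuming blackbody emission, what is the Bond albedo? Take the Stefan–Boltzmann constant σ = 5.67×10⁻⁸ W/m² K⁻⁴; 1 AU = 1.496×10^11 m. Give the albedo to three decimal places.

Orbital distance: d = 19.6 AU = 2.932×10^12 m.
Spreading L over a sphere of radius d: S = 1.86×10^26/(4π·2.93×10^12²) = 1.722 W/m².
From σT⁴ = S(1−α)/4 we invert for α: 1−α = 4σT⁴/S.
σT⁴ = 0.08705 W/m², so 4σT⁴ = 0.3482 W/m².
Hence α = 1 − 0.3482/1.722 = 0.7978.

0.798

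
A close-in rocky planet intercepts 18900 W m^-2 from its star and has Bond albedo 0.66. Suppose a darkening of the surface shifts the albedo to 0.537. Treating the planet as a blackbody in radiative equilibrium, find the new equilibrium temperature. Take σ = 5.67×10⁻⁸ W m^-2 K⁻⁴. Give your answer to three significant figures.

With the new albedo, S(1−α₂)/4 = 2188 W m^-2, so T₂ = 443.2 K.

443 kelvin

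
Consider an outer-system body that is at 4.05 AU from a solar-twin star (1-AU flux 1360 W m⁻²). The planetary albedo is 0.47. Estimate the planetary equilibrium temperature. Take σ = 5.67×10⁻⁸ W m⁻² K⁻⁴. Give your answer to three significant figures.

118 K

By the inverse-square law, S = 1360/4.05² = 82.91 W m⁻².
Absorbed flux (global mean): S(1−α)/4 = 82.91·0.53/4 = 10.99 W m⁻².
Balancing against σT⁴: T = (10.99/5.67×10⁻⁸)^(1/4) = 118.0 K.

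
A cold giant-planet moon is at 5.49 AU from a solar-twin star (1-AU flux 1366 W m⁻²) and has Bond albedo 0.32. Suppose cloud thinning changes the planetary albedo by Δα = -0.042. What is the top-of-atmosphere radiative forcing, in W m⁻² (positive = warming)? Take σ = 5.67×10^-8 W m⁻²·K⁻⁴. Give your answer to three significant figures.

0.476 W m⁻²

Flux at the orbit: S = 1366/(5.49)² = 45.32 W m⁻².
ΔF = −(S/4)Δα = −(45.32/4)×(-0.042) = 0.4759 W m⁻².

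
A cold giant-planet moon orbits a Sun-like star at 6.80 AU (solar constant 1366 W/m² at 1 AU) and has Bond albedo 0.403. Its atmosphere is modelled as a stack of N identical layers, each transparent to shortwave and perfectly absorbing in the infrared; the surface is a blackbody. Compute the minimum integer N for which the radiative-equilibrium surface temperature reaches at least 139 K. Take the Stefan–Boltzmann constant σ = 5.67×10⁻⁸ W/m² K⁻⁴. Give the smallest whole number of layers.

Flux at the orbit: S = 1366/(6.80)² = 29.54 W/m².
The effective emission temperature is T_e = [S(1−α)/(4σ)]^¼ = 93.91 K.
Since T_s⁴ = (N+1)T_e⁴, we need N ≥ (T_s/T_e)⁴ − 1 = 3.801.
Rounding up, N = 4.

4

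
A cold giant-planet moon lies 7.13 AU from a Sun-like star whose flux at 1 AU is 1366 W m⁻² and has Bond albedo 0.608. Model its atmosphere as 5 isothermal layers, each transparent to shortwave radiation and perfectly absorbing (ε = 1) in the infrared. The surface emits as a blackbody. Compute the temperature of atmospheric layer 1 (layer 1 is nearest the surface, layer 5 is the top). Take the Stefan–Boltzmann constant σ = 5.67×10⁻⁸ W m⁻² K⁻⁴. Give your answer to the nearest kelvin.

By the inverse-square law, S = 1366/7.13² = 26.87 W m⁻².
The effective emission temperature is T_e = [S(1−α)/(4σ)]^¼ = 82.55 K.
The net upward flux σT_e⁴ is constant between every pair of levels, so T_k⁴ = (N+1−k)T_e⁴.
With k = 1: T_1 = (5+1−1)^¼·82.55 K = 123.4 K.

123 K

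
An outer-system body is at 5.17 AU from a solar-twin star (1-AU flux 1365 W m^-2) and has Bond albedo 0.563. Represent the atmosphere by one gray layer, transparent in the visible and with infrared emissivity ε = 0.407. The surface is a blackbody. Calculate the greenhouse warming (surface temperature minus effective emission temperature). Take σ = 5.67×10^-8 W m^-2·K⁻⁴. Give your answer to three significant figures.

Flux at the orbit: S = 1365/(5.17)² = 51.07 W m^-2.
The planet radiates to space at T_e = [S(1−α)/(4σ)]^(1/4) = 99.60 K.
For a single slab of emissivity ε, T_s⁴ = 2T_e⁴/(2−ε); thus T_s = 99.60·(1.255)^(1/4) = 105.4 K.
Greenhouse warming: T_s − T_e = 5.830 K.

5.83 K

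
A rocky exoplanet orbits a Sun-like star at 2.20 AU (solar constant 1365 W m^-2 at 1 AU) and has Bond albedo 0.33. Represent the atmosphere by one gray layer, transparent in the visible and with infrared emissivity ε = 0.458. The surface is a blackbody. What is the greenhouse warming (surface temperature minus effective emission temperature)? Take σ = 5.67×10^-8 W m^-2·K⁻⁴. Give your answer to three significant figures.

11.4 K

Irradiance scales as 1/d², so S = 1365 W m^-2 × (1/2.20)² = 282.0 W m^-2.
At the top of the atmosphere, σT_e⁴ = S(1−α)/4 = 47.24 W m^-2, giving T_e = 169.9 K.
For a single slab of emissivity ε, T_s⁴ = 2T_e⁴/(2−ε); thus T_s = 169.9·(1.297)^(1/4) = 181.3 K.
T_s − T_e = 181.3 − 169.9 = 11.41 K.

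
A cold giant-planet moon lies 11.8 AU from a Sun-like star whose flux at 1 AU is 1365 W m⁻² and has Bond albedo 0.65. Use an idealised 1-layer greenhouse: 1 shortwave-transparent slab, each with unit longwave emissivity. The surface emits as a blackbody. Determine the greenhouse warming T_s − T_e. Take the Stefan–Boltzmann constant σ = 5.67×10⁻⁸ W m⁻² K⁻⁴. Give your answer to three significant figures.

By the inverse-square law, S = 1365/11.8² = 9.803 W m⁻².
OLR = S(1−α)/4 = 0.8578 W m⁻²; the top layer radiates at T_e = 62.37 K.
Surface: T_s = (2)^¼·T_e = 74.17 K.
Warming: T_s − T_e = 11.80 K.

11.8 K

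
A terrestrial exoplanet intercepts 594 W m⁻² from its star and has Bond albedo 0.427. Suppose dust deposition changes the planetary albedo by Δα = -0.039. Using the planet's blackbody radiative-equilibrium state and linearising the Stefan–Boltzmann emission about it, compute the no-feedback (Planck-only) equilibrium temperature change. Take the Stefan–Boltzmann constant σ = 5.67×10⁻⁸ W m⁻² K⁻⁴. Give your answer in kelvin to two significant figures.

3.3 K

The baseline emission temperature is T_e = 196.8 K.
The change in absorbed flux is Δ[S(1−α)/4] = −SΔα/4 = 5.792 W m⁻².
Planck response: λ_P = 4σT_e³ = 4·5.67×10⁻⁸·(196.8)³ = 1.729 W m⁻²/K.
So ΔT₀ = 5.792/1.729 = 3.35 K.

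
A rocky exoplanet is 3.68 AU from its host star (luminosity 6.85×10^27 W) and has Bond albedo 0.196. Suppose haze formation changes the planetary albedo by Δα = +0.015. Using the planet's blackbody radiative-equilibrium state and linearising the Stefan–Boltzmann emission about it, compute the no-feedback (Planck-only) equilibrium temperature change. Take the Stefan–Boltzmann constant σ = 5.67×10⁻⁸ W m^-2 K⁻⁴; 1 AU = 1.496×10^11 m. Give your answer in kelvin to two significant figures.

-1.3 K

d = 3.68 × 1.496×10^11 m = 5.505×10^11 m.
Spreading L over a sphere of radius d: S = 6.85×10^27/(4π·5.51×10^11²) = 1799 W m^-2.
Unperturbed T_e = [1799·(1−0.196)/(4σ)]^¼ = 282.6 K.
The change in absorbed flux is Δ[S(1−α)/4] = −SΔα/4 = -6.745 W m^-2.
Linearising σT⁴ gives d(σT⁴)/dT = 4σT_e³ = 5.117 W m^-2 per K.
ΔT₀ = ΔF/λ_P = -6.745/5.117 = -1.32 K.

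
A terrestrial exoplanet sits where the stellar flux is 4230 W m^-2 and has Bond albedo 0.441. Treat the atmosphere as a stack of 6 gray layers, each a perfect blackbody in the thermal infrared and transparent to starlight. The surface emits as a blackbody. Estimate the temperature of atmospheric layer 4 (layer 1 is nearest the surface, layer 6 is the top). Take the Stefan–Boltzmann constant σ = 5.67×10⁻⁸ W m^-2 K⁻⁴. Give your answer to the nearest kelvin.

421 K

OLR = S(1−α)/4 = 591.1 W m^-2; the top layer radiates at T_e = 319.5 K.
The net upward flux σT_e⁴ is constant between every pair of levels, so T_k⁴ = (N+1−k)T_e⁴.
With k = 4: T_4 = (6+1−4)^¼·319.5 K = 420.5 K.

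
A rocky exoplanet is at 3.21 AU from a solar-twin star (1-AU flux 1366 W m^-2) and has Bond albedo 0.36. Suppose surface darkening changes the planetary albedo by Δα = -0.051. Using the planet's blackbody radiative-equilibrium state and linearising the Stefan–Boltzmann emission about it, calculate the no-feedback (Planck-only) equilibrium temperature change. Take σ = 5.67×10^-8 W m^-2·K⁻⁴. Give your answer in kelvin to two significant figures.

Flux at the orbit: S = 1366/(3.21)² = 132.6 W m^-2.
The baseline emission temperature is T_e = 139.1 K.
TOA radiative forcing: ΔF = −S·Δα/4 = −132.6·(-0.051)/4 = 1.690 W m^-2.
Planck response: λ_P = 4σT_e³ = 4·5.67×10⁻⁸·(139.1)³ = 0.6101 W m^-2/K.
ΔT₀ = ΔF/λ_P = 1.690/0.6101 = 2.77 K.

2.8 K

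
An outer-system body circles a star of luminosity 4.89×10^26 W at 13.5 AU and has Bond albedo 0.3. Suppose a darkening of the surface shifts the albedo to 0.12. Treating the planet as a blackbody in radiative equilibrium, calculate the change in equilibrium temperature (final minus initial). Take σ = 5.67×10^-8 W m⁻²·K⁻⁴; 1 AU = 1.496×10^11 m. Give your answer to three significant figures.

4.34 kelvin

d = 13.5 × 1.496×10^11 m = 2.020×10^12 m.
Spreading L over a sphere of radius d: S = 4.89×10^26/(4π·2.02×10^12²) = 9.540 W m⁻².
Initial: T₁ = [S(1−0.3)/(4σ)]^(1/4) = 73.66 K.
After:  T₂ = [9.540·0.88/(4σ)]^(1/4) = 78.00 K.
Change: 78.00 − 73.66 = 4.337 K.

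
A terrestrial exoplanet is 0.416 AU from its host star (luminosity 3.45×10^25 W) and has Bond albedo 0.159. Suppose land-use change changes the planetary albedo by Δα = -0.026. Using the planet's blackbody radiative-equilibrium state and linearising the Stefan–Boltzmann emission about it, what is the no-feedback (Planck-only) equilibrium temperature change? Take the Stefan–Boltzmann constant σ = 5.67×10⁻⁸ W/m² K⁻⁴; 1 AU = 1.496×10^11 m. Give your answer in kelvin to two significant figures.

1.8 K

d = 0.416 × 1.496×10^11 m = 6.223×10^10 m.
Spreading L over a sphere of radius d: S = 3.45×10^25/(4π·6.22×10^10²) = 708.9 W/m².
Reference equilibrium: T_e = [S(1−α)/(4σ)]^(1/4) = 226.4 K.
The change in absorbed flux is Δ[S(1−α)/4] = −SΔα/4 = 4.608 W/m².
Planck response: λ_P = 4σT_e³ = 4·5.67×10⁻⁸·(226.4)³ = 2.633 W/m²/K.
Hence the no-feedback warming is ΔF/(4σT_e³) = 1.75 K.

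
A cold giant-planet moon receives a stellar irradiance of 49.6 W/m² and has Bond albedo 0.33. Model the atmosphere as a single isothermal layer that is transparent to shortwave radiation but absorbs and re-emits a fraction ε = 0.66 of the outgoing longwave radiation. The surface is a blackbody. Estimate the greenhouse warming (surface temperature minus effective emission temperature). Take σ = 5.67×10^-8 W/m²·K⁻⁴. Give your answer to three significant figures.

11.6 K

At the top of the atmosphere, σT_e⁴ = S(1−α)/4 = 8.308 W/m², giving T_e = 110.0 K.
For a single slab of emissivity ε, T_s⁴ = 2T_e⁴/(2−ε); thus T_s = 110.0·(1.493)^(1/4) = 121.6 K.
T_s − T_e = 121.6 − 110.0 = 11.59 K.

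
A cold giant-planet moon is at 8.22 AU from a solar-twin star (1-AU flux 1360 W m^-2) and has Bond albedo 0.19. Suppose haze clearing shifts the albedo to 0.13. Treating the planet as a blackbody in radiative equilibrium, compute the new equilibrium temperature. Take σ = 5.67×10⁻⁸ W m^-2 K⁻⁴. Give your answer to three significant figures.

By the inverse-square law, S = 1360/8.22² = 20.13 W m^-2.
T₂ = [S(1−α₂)/(4σ)]^(1/4) = [20.13·0.87/(4σ)]^(1/4) = 93.74 K.

93.7 kelvin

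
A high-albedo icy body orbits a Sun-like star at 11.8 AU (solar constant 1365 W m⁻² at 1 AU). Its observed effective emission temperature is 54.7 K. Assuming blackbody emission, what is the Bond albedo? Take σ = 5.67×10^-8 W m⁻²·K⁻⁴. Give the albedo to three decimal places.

0.793

Irradiance scales as 1/d², so S = 1365 W m⁻² × (1/11.8)² = 9.803 W m⁻².
From σT⁴ = S(1−α)/4 we invert for α: 1−α = 4σT⁴/S.
4σT⁴ = 4·5.67×10⁻⁸·(54.7)⁴ = 2.030 W m⁻².
Hence α = 1 − 2.030/9.803 = 0.7929.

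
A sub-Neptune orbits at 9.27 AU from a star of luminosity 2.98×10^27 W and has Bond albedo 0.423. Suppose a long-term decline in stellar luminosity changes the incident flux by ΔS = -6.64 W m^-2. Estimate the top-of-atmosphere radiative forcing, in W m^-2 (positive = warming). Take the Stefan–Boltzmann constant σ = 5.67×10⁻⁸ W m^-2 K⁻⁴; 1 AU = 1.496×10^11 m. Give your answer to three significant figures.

d = 9.27 × 1.496×10^11 m = 1.387×10^12 m.
S = L/(4πd²) = 123.3 W m^-2.
ΔF = Δ[S(1−α)]/4 = (1−0.423)·-6.64/4 = -0.9578 W m^-2.

-0.958 W m^-2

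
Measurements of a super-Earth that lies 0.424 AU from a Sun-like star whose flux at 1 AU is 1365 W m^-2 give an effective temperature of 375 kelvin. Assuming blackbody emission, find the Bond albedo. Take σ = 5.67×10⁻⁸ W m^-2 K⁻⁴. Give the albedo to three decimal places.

0.409

By the inverse-square law, S = 1365/0.424² = 7593 W m^-2.
From σT⁴ = S(1−α)/4 we invert for α: 1−α = 4σT⁴/S.
4σT⁴ = 4·5.67×10⁻⁸·(375)⁴ = 4485 W m^-2.
Hence α = 1 − 4485/7593 = 0.4093.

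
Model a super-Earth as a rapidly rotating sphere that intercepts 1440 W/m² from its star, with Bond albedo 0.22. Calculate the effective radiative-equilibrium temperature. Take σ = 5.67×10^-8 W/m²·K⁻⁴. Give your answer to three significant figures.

Absorbed flux (global mean): S(1−α)/4 = 1440·0.78/4 = 280.8 W/m².
In equilibrium σT⁴ equals this, so T = 265.3 K.

265 K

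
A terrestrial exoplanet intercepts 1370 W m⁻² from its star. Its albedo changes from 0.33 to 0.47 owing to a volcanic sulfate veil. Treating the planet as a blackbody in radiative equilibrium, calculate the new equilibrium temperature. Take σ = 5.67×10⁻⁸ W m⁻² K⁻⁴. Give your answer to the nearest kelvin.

With the new albedo, S(1−α₂)/4 = 181.5 W m⁻², so T₂ = 237.9 K.

238 kelvin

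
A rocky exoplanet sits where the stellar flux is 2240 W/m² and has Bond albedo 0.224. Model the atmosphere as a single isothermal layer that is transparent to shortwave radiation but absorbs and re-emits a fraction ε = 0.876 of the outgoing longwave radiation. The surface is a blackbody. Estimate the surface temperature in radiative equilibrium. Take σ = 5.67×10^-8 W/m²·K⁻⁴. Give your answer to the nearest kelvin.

The planet radiates to space at T_e = [S(1−α)/(4σ)]^(1/4) = 295.9 K.
For a single slab of emissivity ε, T_s⁴ = 2T_e⁴/(2−ε); thus T_s = 295.9·(1.779)^(1/4) = 341.7 K.

342 K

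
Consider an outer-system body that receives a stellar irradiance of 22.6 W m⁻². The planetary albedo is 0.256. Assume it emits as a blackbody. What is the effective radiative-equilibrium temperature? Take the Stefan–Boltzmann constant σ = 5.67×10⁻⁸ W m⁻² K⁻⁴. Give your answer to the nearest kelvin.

93 K

The planet absorbs (1−α)S over its disc πR² and re-emits over 4πR², so the mean absorbed flux is (1−0.256)·22.60/4 = 4.204 W m⁻².
Balancing against σT⁴: T = (4.204/5.67×10⁻⁸)^(1/4) = 92.79 K.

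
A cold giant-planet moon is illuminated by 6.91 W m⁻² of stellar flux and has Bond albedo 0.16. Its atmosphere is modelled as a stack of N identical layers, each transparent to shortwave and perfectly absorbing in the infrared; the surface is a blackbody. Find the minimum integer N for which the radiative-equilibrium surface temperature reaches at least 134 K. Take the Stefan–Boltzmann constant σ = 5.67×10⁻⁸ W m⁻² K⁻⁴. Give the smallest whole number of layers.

12

Top-of-atmosphere balance: σT_e⁴ = S(1−α)/4 = 1.451 W m⁻² → T_e = 71.13 K.
Since T_s⁴ = (N+1)T_e⁴, we need N ≥ (T_s/T_e)⁴ − 1 = 11.598.
The minimum whole number is N = 12.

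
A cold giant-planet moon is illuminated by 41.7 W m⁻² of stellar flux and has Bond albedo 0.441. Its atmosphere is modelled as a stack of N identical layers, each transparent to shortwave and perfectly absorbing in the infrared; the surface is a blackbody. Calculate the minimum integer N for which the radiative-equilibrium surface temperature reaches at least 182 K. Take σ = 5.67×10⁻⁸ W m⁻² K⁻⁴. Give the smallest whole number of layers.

Top-of-atmosphere balance: σT_e⁴ = S(1−α)/4 = 5.828 W m⁻² → T_e = 100.7 K.
Since T_s⁴ = (N+1)T_e⁴, we need N ≥ (T_s/T_e)⁴ − 1 = 9.675.
Rounding up, N = 10.

10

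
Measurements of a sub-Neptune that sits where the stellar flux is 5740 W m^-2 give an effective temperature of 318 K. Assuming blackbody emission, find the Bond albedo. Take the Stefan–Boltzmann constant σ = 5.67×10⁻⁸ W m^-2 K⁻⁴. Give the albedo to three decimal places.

0.596

Rearranging the radiative balance, α = 1 − 4σT⁴/S.
σT⁴ = 579.8 W m^-2, so 4σT⁴ = 2319 W m^-2.
1−α = 2319/5740 = 0.4041, so α = 0.5959.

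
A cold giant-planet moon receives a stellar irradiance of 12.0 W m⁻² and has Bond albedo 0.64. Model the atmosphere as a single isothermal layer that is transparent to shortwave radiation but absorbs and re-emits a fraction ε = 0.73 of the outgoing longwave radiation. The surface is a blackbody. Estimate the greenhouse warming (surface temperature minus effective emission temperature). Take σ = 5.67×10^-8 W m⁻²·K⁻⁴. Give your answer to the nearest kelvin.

8 kelvin

Effective emission temperature (TOA balance): σT_e⁴ = S(1−α)/4 = 1.080 W m⁻² → T_e = 66.06 K.
For a single slab of emissivity ε, T_s⁴ = 2T_e⁴/(2−ε); thus T_s = 66.06·(1.575)^(1/4) = 74.01 K.
T_s − T_e = 74.01 − 66.06 = 7.943 K.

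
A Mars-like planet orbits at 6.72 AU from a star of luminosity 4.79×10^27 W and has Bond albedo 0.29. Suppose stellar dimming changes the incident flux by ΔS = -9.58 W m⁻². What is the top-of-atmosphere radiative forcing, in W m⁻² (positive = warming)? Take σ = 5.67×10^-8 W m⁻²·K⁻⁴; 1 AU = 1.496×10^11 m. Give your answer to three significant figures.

-1.70 W m⁻²

Orbital distance: d = 6.72 AU = 1.005×10^12 m.
Flux at the orbit: S = L/(4πd²) = 4.79×10^27/(4π·(1.01×10^12)²) = 377.2 W m⁻².
TOA radiative forcing: ΔF = (1−α)ΔS/4 = 0.71·(-9.58)/4 = -1.700 W m⁻².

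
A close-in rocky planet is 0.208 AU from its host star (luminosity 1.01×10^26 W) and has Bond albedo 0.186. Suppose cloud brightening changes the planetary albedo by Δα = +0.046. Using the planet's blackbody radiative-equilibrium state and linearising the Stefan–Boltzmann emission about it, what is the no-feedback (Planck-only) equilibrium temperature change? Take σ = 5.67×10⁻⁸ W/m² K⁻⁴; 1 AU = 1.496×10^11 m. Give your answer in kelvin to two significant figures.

d = 0.208 × 1.496×10^11 m = 3.112×10^10 m.
S = L/(4πd²) = 8301 W/m².
The baseline emission temperature is T_e = 415.5 K.
The change in absorbed flux is Δ[S(1−α)/4] = −SΔα/4 = -95.46 W/m².
Linearising σT⁴ gives d(σT⁴)/dT = 4σT_e³ = 16.26 W/m² per K.
Hence the no-feedback warming is ΔF/(4σT_e³) = -5.87 K.

-5.9 K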